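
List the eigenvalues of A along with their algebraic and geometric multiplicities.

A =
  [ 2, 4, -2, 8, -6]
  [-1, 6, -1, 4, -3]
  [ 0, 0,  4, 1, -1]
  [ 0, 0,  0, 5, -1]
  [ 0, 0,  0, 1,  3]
λ = 4: alg = 5, geom = 3

Step 1 — factor the characteristic polynomial to read off the algebraic multiplicities:
  χ_A(x) = (x - 4)^5

Step 2 — compute geometric multiplicities via the rank-nullity identity g(λ) = n − rank(A − λI):
  rank(A − (4)·I) = 2, so dim ker(A − (4)·I) = n − 2 = 3

Summary:
  λ = 4: algebraic multiplicity = 5, geometric multiplicity = 3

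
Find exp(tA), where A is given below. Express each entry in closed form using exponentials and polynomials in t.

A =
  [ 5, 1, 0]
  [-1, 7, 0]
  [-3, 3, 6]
e^{tA} =
  [-t*exp(6*t) + exp(6*t), t*exp(6*t), 0]
  [-t*exp(6*t), t*exp(6*t) + exp(6*t), 0]
  [-3*t*exp(6*t), 3*t*exp(6*t), exp(6*t)]

Strategy: write A = P · J · P⁻¹ where J is a Jordan canonical form, so e^{tA} = P · e^{tJ} · P⁻¹, and e^{tJ} can be computed block-by-block.

A has Jordan form
J =
  [6, 1, 0]
  [0, 6, 0]
  [0, 0, 6]
(up to reordering of blocks).

Per-block formulas:
  For a 2×2 Jordan block J_2(6): exp(t · J_2(6)) = e^(6t)·(I + t·N), where N is the 2×2 nilpotent shift.
  For a 1×1 block at λ = 6: exp(t · [6]) = [e^(6t)].

After assembling e^{tJ} and conjugating by P, we get:

e^{tA} =
  [-t*exp(6*t) + exp(6*t), t*exp(6*t), 0]
  [-t*exp(6*t), t*exp(6*t) + exp(6*t), 0]
  [-3*t*exp(6*t), 3*t*exp(6*t), exp(6*t)]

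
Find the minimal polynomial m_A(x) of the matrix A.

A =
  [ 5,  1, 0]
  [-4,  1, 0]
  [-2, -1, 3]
x^2 - 6*x + 9

The characteristic polynomial is χ_A(x) = (x - 3)^3, so the eigenvalues are known. The minimal polynomial is
  m_A(x) = Π_λ (x − λ)^{k_λ}
where k_λ is the size of the *largest* Jordan block for λ (equivalently, the smallest k with (A − λI)^k v = 0 for every generalised eigenvector v of λ).

  λ = 3: largest Jordan block has size 2, contributing (x − 3)^2

So m_A(x) = (x - 3)^2 = x^2 - 6*x + 9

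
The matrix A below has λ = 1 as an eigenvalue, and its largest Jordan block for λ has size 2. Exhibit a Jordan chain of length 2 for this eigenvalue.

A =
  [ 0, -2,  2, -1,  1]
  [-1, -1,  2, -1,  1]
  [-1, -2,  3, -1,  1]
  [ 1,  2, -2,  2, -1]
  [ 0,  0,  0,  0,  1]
A Jordan chain for λ = 1 of length 2:
v_1 = (-1, -1, -1, 1, 0)ᵀ
v_2 = (1, 0, 0, 0, 0)ᵀ

Let N = A − (1)·I. We want v_2 with N^2 v_2 = 0 but N^1 v_2 ≠ 0; then v_{j-1} := N · v_j for j = 2, …, 2.

Pick v_2 = (1, 0, 0, 0, 0)ᵀ.
Then v_1 = N · v_2 = (-1, -1, -1, 1, 0)ᵀ.

Sanity check: (A − (1)·I) v_1 = (0, 0, 0, 0, 0)ᵀ = 0. ✓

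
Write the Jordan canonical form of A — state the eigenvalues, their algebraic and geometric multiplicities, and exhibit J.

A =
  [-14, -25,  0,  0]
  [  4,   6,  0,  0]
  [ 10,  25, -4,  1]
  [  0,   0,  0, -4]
J_2(-4) ⊕ J_2(-4)

The characteristic polynomial is
  det(x·I − A) = x^4 + 16*x^3 + 96*x^2 + 256*x + 256 = (x + 4)^4

Eigenvalues and multiplicities (the geometric multiplicity of λ is n − rank(A − λI), which equals the number of Jordan blocks for λ):
  λ = -4: algebraic multiplicity = 4, geometric multiplicity = 2

Determining the block sizes for each eigenvalue:
  λ = -4: with am = 4 and gm = 2, the partition is not yet determined (e.g. several partitions of 4 into 2 parts exist). Let N = A − (-4)·I. Computing rank(N^1) = 2, rank(N^2) = 0; the number of blocks of size ≥ j is rank(N^{j−1}) − rank(N^j), giving [2, 2]. So we have 2 block(s) of size 2 → block sizes [2, 2]

Assembling the blocks gives a Jordan form
J =
  [-4,  1,  0,  0]
  [ 0, -4,  0,  0]
  [ 0,  0, -4,  1]
  [ 0,  0,  0, -4]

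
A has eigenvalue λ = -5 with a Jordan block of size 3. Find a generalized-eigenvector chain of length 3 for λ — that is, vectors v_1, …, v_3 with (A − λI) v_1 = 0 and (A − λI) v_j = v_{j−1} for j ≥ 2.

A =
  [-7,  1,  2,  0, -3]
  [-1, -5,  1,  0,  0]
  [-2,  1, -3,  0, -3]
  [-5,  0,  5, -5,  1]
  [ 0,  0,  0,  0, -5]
A Jordan chain for λ = -5 of length 3:
v_1 = (-1, 0, -1, 0, 0)ᵀ
v_2 = (-2, -1, -2, -5, 0)ᵀ
v_3 = (1, 0, 0, 0, 0)ᵀ

Let N = A − (-5)·I. We want v_3 with N^3 v_3 = 0 but N^2 v_3 ≠ 0; then v_{j-1} := N · v_j for j = 3, …, 2.

Pick v_3 = (1, 0, 0, 0, 0)ᵀ.
Then v_2 = N · v_3 = (-2, -1, -2, -5, 0)ᵀ.
Then v_1 = N · v_2 = (-1, 0, -1, 0, 0)ᵀ.

Sanity check: (A − (-5)·I) v_1 = (0, 0, 0, 0, 0)ᵀ = 0. ✓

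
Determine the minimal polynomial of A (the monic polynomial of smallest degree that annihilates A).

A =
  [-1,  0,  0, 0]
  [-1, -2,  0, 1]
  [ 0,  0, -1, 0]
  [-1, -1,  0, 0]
x^2 + 2*x + 1

The characteristic polynomial is χ_A(x) = (x + 1)^4, so the eigenvalues are known. The minimal polynomial is
  m_A(x) = Π_λ (x − λ)^{k_λ}
where k_λ is the size of the *largest* Jordan block for λ (equivalently, the smallest k with (A − λI)^k v = 0 for every generalised eigenvector v of λ).

  λ = -1: largest Jordan block has size 2, contributing (x + 1)^2

So m_A(x) = (x + 1)^2 = x^2 + 2*x + 1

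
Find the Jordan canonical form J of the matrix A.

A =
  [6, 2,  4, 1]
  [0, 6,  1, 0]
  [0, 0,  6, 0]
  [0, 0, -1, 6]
J_3(6) ⊕ J_1(6)

The characteristic polynomial is
  det(x·I − A) = x^4 - 24*x^3 + 216*x^2 - 864*x + 1296 = (x - 6)^4

Eigenvalues and multiplicities (the geometric multiplicity of λ is n − rank(A − λI), which equals the number of Jordan blocks for λ):
  λ = 6: algebraic multiplicity = 4, geometric multiplicity = 2

Determining the block sizes for each eigenvalue:
  λ = 6: with am = 4 and gm = 2, the partition is not yet determined (e.g. several partitions of 4 into 2 parts exist). Let N = A − (6)·I. Computing rank(N^1) = 2, rank(N^2) = 1, rank(N^3) = 0; the number of blocks of size ≥ j is rank(N^{j−1}) − rank(N^j), giving [2, 1, 1]. So we have 1 block(s) of size 3, 1 block(s) of size 1 → block sizes [3, 1]

Assembling the blocks gives a Jordan form
J =
  [6, 1, 0, 0]
  [0, 6, 1, 0]
  [0, 0, 6, 0]
  [0, 0, 0, 6]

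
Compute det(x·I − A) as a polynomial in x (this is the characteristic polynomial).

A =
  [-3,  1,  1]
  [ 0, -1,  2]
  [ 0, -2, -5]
x^3 + 9*x^2 + 27*x + 27

Expanding det(x·I − A) (e.g. by cofactor expansion or by noting that A is similar to its Jordan form J, which has the same characteristic polynomial as A) gives
  χ_A(x) = x^3 + 9*x^2 + 27*x + 27
which factors as (x + 3)^3. The eigenvalues (with algebraic multiplicities) are λ = -3 with multiplicity 3.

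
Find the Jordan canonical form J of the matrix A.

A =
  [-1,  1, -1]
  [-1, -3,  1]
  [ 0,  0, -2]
J_2(-2) ⊕ J_1(-2)

The characteristic polynomial is
  det(x·I − A) = x^3 + 6*x^2 + 12*x + 8 = (x + 2)^3

Eigenvalues and multiplicities (the geometric multiplicity of λ is n − rank(A − λI), which equals the number of Jordan blocks for λ):
  λ = -2: algebraic multiplicity = 3, geometric multiplicity = 2

Determining the block sizes for each eigenvalue:
  λ = -2: 2 blocks summing to 3 forces exactly one block of size 2 and the rest size 1 → block sizes [2, 1]

Assembling the blocks gives a Jordan form
J =
  [-2,  1,  0]
  [ 0, -2,  0]
  [ 0,  0, -2]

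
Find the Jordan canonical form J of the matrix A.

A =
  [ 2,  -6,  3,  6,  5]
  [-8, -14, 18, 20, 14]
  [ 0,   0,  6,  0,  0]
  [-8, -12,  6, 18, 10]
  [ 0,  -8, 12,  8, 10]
J_2(2) ⊕ J_1(6) ⊕ J_1(6) ⊕ J_1(6)

The characteristic polynomial is
  det(x·I − A) = x^5 - 22*x^4 + 184*x^3 - 720*x^2 + 1296*x - 864 = (x - 6)^3*(x - 2)^2

Eigenvalues and multiplicities (the geometric multiplicity of λ is n − rank(A − λI), which equals the number of Jordan blocks for λ):
  λ = 2: algebraic multiplicity = 2, geometric multiplicity = 1
  λ = 6: algebraic multiplicity = 3, geometric multiplicity = 3

Determining the block sizes for each eigenvalue:
  λ = 2: one block (gm = 1), so the single block has size am = 2 → block sizes [2]
  λ = 6: gm = am = 3, so every block has size 1 → block sizes [1, 1, 1]

Assembling the blocks gives a Jordan form
J =
  [2, 1, 0, 0, 0]
  [0, 2, 0, 0, 0]
  [0, 0, 6, 0, 0]
  [0, 0, 0, 6, 0]
  [0, 0, 0, 0, 6]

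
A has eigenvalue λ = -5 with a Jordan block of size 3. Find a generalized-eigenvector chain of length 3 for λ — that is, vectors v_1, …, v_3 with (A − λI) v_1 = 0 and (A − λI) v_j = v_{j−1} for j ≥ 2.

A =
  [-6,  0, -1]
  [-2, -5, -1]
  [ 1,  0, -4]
A Jordan chain for λ = -5 of length 3:
v_1 = (0, 1, 0)ᵀ
v_2 = (-1, -2, 1)ᵀ
v_3 = (1, 0, 0)ᵀ

Let N = A − (-5)·I. We want v_3 with N^3 v_3 = 0 but N^2 v_3 ≠ 0; then v_{j-1} := N · v_j for j = 3, …, 2.

Pick v_3 = (1, 0, 0)ᵀ.
Then v_2 = N · v_3 = (-1, -2, 1)ᵀ.
Then v_1 = N · v_2 = (0, 1, 0)ᵀ.

Sanity check: (A − (-5)·I) v_1 = (0, 0, 0)ᵀ = 0. ✓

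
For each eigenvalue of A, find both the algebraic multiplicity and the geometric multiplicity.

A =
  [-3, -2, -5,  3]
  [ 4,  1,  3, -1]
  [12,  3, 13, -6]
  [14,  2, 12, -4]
λ = 1: alg = 1, geom = 1; λ = 2: alg = 3, geom = 1

Step 1 — factor the characteristic polynomial to read off the algebraic multiplicities:
  χ_A(x) = (x - 2)^3*(x - 1)

Step 2 — compute geometric multiplicities via the rank-nullity identity g(λ) = n − rank(A − λI):
  rank(A − (1)·I) = 3, so dim ker(A − (1)·I) = n − 3 = 1
  rank(A − (2)·I) = 3, so dim ker(A − (2)·I) = n − 3 = 1

Summary:
  λ = 1: algebraic multiplicity = 1, geometric multiplicity = 1
  λ = 2: algebraic multiplicity = 3, geometric multiplicity = 1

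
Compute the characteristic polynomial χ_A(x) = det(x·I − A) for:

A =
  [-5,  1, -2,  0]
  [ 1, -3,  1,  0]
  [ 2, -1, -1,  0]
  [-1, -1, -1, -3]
x^4 + 12*x^3 + 54*x^2 + 108*x + 81

Expanding det(x·I − A) (e.g. by cofactor expansion or by noting that A is similar to its Jordan form J, which has the same characteristic polynomial as A) gives
  χ_A(x) = x^4 + 12*x^3 + 54*x^2 + 108*x + 81
which factors as (x + 3)^4. The eigenvalues (with algebraic multiplicities) are λ = -3 with multiplicity 4.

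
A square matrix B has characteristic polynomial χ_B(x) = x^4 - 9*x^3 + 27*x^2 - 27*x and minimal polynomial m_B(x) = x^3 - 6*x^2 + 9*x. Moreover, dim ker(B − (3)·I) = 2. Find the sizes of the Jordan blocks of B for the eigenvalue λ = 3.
Block sizes for λ = 3: [2, 1]

Step 1 — from the characteristic polynomial, algebraic multiplicity of λ = 3 is 3. From dim ker(B − (3)·I) = 2, there are exactly 2 Jordan blocks for λ = 3.
Step 2 — from the minimal polynomial, the factor (x − 3)^2 tells us the largest block for λ = 3 has size 2.
Step 3 — with total size 3, 2 blocks, and largest block 2, the block sizes (in nonincreasing order) are [2, 1].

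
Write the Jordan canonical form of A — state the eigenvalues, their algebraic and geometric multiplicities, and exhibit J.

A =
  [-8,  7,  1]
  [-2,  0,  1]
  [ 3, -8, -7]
J_3(-5)

The characteristic polynomial is
  det(x·I − A) = x^3 + 15*x^2 + 75*x + 125 = (x + 5)^3

Eigenvalues and multiplicities (the geometric multiplicity of λ is n − rank(A − λI), which equals the number of Jordan blocks for λ):
  λ = -5: algebraic multiplicity = 3, geometric multiplicity = 1

Determining the block sizes for each eigenvalue:
  λ = -5: one block (gm = 1), so the single block has size am = 3 → block sizes [3]

Assembling the blocks gives a Jordan form
J =
  [-5,  1,  0]
  [ 0, -5,  1]
  [ 0,  0, -5]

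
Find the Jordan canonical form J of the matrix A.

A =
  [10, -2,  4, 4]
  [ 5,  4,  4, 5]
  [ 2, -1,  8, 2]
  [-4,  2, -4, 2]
J_3(6) ⊕ J_1(6)

The characteristic polynomial is
  det(x·I − A) = x^4 - 24*x^3 + 216*x^2 - 864*x + 1296 = (x - 6)^4

Eigenvalues and multiplicities (the geometric multiplicity of λ is n − rank(A − λI), which equals the number of Jordan blocks for λ):
  λ = 6: algebraic multiplicity = 4, geometric multiplicity = 2

Determining the block sizes for each eigenvalue:
  λ = 6: with am = 4 and gm = 2, the partition is not yet determined (e.g. several partitions of 4 into 2 parts exist). Let N = A − (6)·I. Computing rank(N^1) = 2, rank(N^2) = 1, rank(N^3) = 0; the number of blocks of size ≥ j is rank(N^{j−1}) − rank(N^j), giving [2, 1, 1]. So we have 1 block(s) of size 3, 1 block(s) of size 1 → block sizes [3, 1]

Assembling the blocks gives a Jordan form
J =
  [6, 1, 0, 0]
  [0, 6, 1, 0]
  [0, 0, 6, 0]
  [0, 0, 0, 6]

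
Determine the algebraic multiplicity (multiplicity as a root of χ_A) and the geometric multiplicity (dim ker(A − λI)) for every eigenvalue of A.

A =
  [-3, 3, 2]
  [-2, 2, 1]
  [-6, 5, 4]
λ = 1: alg = 3, geom = 1

Step 1 — factor the characteristic polynomial to read off the algebraic multiplicities:
  χ_A(x) = (x - 1)^3

Step 2 — compute geometric multiplicities via the rank-nullity identity g(λ) = n − rank(A − λI):
  rank(A − (1)·I) = 2, so dim ker(A − (1)·I) = n − 2 = 1

Summary:
  λ = 1: algebraic multiplicity = 3, geometric multiplicity = 1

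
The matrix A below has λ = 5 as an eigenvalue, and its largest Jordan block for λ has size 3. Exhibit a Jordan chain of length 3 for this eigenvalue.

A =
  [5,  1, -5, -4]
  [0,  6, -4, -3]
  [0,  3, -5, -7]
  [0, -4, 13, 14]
A Jordan chain for λ = 5 of length 3:
v_1 = (2, 1, 1, -1)ᵀ
v_2 = (1, 1, 3, -4)ᵀ
v_3 = (0, 1, 0, 0)ᵀ

Let N = A − (5)·I. We want v_3 with N^3 v_3 = 0 but N^2 v_3 ≠ 0; then v_{j-1} := N · v_j for j = 3, …, 2.

Pick v_3 = (0, 1, 0, 0)ᵀ.
Then v_2 = N · v_3 = (1, 1, 3, -4)ᵀ.
Then v_1 = N · v_2 = (2, 1, 1, -1)ᵀ.

Sanity check: (A − (5)·I) v_1 = (0, 0, 0, 0)ᵀ = 0. ✓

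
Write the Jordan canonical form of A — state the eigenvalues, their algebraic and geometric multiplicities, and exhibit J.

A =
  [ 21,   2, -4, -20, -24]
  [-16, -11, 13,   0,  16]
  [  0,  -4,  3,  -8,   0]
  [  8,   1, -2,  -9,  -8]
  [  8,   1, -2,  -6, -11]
J_3(-3) ⊕ J_1(-3) ⊕ J_1(5)

The characteristic polynomial is
  det(x·I − A) = x^5 + 7*x^4 - 6*x^3 - 162*x^2 - 459*x - 405 = (x - 5)*(x + 3)^4

Eigenvalues and multiplicities (the geometric multiplicity of λ is n − rank(A − λI), which equals the number of Jordan blocks for λ):
  λ = -3: algebraic multiplicity = 4, geometric multiplicity = 2
  λ = 5: algebraic multiplicity = 1, geometric multiplicity = 1

Determining the block sizes for each eigenvalue:
  λ = -3: with am = 4 and gm = 2, the partition is not yet determined (e.g. several partitions of 4 into 2 parts exist). Let N = A − (-3)·I. Computing rank(N^1) = 3, rank(N^2) = 2, rank(N^3) = 1; the number of blocks of size ≥ j is rank(N^{j−1}) − rank(N^j), giving [2, 1, 1]. So we have 1 block(s) of size 3, 1 block(s) of size 1 → block sizes [3, 1]
  λ = 5: one block (gm = 1), so the single block has size am = 1 → block sizes [1]

Assembling the blocks gives a Jordan form
J =
  [-3,  1,  0,  0, 0]
  [ 0, -3,  1,  0, 0]
  [ 0,  0, -3,  0, 0]
  [ 0,  0,  0, -3, 0]
  [ 0,  0,  0,  0, 5]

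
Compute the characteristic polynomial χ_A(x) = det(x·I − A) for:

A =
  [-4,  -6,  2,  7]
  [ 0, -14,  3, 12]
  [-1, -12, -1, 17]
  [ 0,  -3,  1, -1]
x^4 + 20*x^3 + 150*x^2 + 500*x + 625

Expanding det(x·I − A) (e.g. by cofactor expansion or by noting that A is similar to its Jordan form J, which has the same characteristic polynomial as A) gives
  χ_A(x) = x^4 + 20*x^3 + 150*x^2 + 500*x + 625
which factors as (x + 5)^4. The eigenvalues (with algebraic multiplicities) are λ = -5 with multiplicity 4.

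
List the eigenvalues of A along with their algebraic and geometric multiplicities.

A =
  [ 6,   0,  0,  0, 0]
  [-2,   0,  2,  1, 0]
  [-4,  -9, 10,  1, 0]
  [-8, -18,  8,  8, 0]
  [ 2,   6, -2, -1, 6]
λ = 6: alg = 5, geom = 3

Step 1 — factor the characteristic polynomial to read off the algebraic multiplicities:
  χ_A(x) = (x - 6)^5

Step 2 — compute geometric multiplicities via the rank-nullity identity g(λ) = n − rank(A − λI):
  rank(A − (6)·I) = 2, so dim ker(A − (6)·I) = n − 2 = 3

Summary:
  λ = 6: algebraic multiplicity = 5, geometric multiplicity = 3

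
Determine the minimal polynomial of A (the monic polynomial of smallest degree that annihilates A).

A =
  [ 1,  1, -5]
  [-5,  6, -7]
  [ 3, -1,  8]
x^3 - 15*x^2 + 75*x - 125

The characteristic polynomial is χ_A(x) = (x - 5)^3, so the eigenvalues are known. The minimal polynomial is
  m_A(x) = Π_λ (x − λ)^{k_λ}
where k_λ is the size of the *largest* Jordan block for λ (equivalently, the smallest k with (A − λI)^k v = 0 for every generalised eigenvector v of λ).

  λ = 5: largest Jordan block has size 3, contributing (x − 5)^3

So m_A(x) = (x - 5)^3 = x^3 - 15*x^2 + 75*x - 125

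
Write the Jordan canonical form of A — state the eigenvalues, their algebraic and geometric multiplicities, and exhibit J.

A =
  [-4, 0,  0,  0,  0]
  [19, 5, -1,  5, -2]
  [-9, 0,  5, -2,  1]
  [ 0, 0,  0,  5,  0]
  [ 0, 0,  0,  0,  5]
J_1(-4) ⊕ J_3(5) ⊕ J_1(5)

The characteristic polynomial is
  det(x·I − A) = x^5 - 16*x^4 + 70*x^3 + 100*x^2 - 1375*x + 2500 = (x - 5)^4*(x + 4)

Eigenvalues and multiplicities (the geometric multiplicity of λ is n − rank(A − λI), which equals the number of Jordan blocks for λ):
  λ = -4: algebraic multiplicity = 1, geometric multiplicity = 1
  λ = 5: algebraic multiplicity = 4, geometric multiplicity = 2

Determining the block sizes for each eigenvalue:
  λ = -4: one block (gm = 1), so the single block has size am = 1 → block sizes [1]
  λ = 5: with am = 4 and gm = 2, the partition is not yet determined (e.g. several partitions of 4 into 2 parts exist). Let N = A − (5)·I. Computing rank(N^1) = 3, rank(N^2) = 2, rank(N^3) = 1; the number of blocks of size ≥ j is rank(N^{j−1}) − rank(N^j), giving [2, 1, 1]. So we have 1 block(s) of size 3, 1 block(s) of size 1 → block sizes [3, 1]

Assembling the blocks gives a Jordan form
J =
  [-4, 0, 0, 0, 0]
  [ 0, 5, 1, 0, 0]
  [ 0, 0, 5, 1, 0]
  [ 0, 0, 0, 5, 0]
  [ 0, 0, 0, 0, 5]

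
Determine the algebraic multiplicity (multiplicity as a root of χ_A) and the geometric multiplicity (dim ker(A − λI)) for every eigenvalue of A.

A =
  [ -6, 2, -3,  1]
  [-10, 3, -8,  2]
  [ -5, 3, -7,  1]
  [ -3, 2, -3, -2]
λ = -3: alg = 4, geom = 2

Step 1 — factor the characteristic polynomial to read off the algebraic multiplicities:
  χ_A(x) = (x + 3)^4

Step 2 — compute geometric multiplicities via the rank-nullity identity g(λ) = n − rank(A − λI):
  rank(A − (-3)·I) = 2, so dim ker(A − (-3)·I) = n − 2 = 2

Summary:
  λ = -3: algebraic multiplicity = 4, geometric multiplicity = 2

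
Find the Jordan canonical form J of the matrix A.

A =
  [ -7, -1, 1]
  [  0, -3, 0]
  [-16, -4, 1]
J_2(-3) ⊕ J_1(-3)

The characteristic polynomial is
  det(x·I − A) = x^3 + 9*x^2 + 27*x + 27 = (x + 3)^3

Eigenvalues and multiplicities (the geometric multiplicity of λ is n − rank(A − λI), which equals the number of Jordan blocks for λ):
  λ = -3: algebraic multiplicity = 3, geometric multiplicity = 2

Determining the block sizes for each eigenvalue:
  λ = -3: 2 blocks summing to 3 forces exactly one block of size 2 and the rest size 1 → block sizes [2, 1]

Assembling the blocks gives a Jordan form
J =
  [-3,  1,  0]
  [ 0, -3,  0]
  [ 0,  0, -3]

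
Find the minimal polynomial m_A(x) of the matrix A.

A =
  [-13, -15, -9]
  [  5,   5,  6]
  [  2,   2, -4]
x^3 + 12*x^2 + 48*x + 64

The characteristic polynomial is χ_A(x) = (x + 4)^3, so the eigenvalues are known. The minimal polynomial is
  m_A(x) = Π_λ (x − λ)^{k_λ}
where k_λ is the size of the *largest* Jordan block for λ (equivalently, the smallest k with (A − λI)^k v = 0 for every generalised eigenvector v of λ).

  λ = -4: largest Jordan block has size 3, contributing (x + 4)^3

So m_A(x) = (x + 4)^3 = x^3 + 12*x^2 + 48*x + 64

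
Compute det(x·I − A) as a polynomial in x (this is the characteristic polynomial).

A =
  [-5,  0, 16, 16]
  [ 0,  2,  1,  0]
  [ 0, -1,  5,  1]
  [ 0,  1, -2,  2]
x^4 - 4*x^3 - 18*x^2 + 108*x - 135

Expanding det(x·I − A) (e.g. by cofactor expansion or by noting that A is similar to its Jordan form J, which has the same characteristic polynomial as A) gives
  χ_A(x) = x^4 - 4*x^3 - 18*x^2 + 108*x - 135
which factors as (x - 3)^3*(x + 5). The eigenvalues (with algebraic multiplicities) are λ = -5 with multiplicity 1, λ = 3 with multiplicity 3.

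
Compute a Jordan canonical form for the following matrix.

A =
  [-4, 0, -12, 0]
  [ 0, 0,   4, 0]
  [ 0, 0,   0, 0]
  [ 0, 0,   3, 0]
J_1(-4) ⊕ J_2(0) ⊕ J_1(0)

The characteristic polynomial is
  det(x·I − A) = x^4 + 4*x^3 = x^3*(x + 4)

Eigenvalues and multiplicities (the geometric multiplicity of λ is n − rank(A − λI), which equals the number of Jordan blocks for λ):
  λ = -4: algebraic multiplicity = 1, geometric multiplicity = 1
  λ = 0: algebraic multiplicity = 3, geometric multiplicity = 2

Determining the block sizes for each eigenvalue:
  λ = -4: one block (gm = 1), so the single block has size am = 1 → block sizes [1]
  λ = 0: 2 blocks summing to 3 forces exactly one block of size 2 and the rest size 1 → block sizes [2, 1]

Assembling the blocks gives a Jordan form
J =
  [-4, 0, 0, 0]
  [ 0, 0, 1, 0]
  [ 0, 0, 0, 0]
  [ 0, 0, 0, 0]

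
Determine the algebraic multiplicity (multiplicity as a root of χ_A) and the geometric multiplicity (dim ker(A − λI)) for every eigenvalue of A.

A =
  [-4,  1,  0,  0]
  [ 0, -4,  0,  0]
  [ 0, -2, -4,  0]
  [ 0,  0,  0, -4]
λ = -4: alg = 4, geom = 3

Step 1 — factor the characteristic polynomial to read off the algebraic multiplicities:
  χ_A(x) = (x + 4)^4

Step 2 — compute geometric multiplicities via the rank-nullity identity g(λ) = n − rank(A − λI):
  rank(A − (-4)·I) = 1, so dim ker(A − (-4)·I) = n − 1 = 3

Summary:
  λ = -4: algebraic multiplicity = 4, geometric multiplicity = 3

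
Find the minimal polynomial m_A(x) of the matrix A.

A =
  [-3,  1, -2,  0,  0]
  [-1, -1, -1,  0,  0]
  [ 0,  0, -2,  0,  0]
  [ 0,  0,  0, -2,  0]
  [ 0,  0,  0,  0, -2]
x^3 + 6*x^2 + 12*x + 8

The characteristic polynomial is χ_A(x) = (x + 2)^5, so the eigenvalues are known. The minimal polynomial is
  m_A(x) = Π_λ (x − λ)^{k_λ}
where k_λ is the size of the *largest* Jordan block for λ (equivalently, the smallest k with (A − λI)^k v = 0 for every generalised eigenvector v of λ).

  λ = -2: largest Jordan block has size 3, contributing (x + 2)^3

So m_A(x) = (x + 2)^3 = x^3 + 6*x^2 + 12*x + 8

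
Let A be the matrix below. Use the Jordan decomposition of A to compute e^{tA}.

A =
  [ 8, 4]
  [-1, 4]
e^{tA} =
  [2*t*exp(6*t) + exp(6*t), 4*t*exp(6*t)]
  [-t*exp(6*t), -2*t*exp(6*t) + exp(6*t)]

Strategy: write A = P · J · P⁻¹ where J is a Jordan canonical form, so e^{tA} = P · e^{tJ} · P⁻¹, and e^{tJ} can be computed block-by-block.

A has Jordan form
J =
  [6, 1]
  [0, 6]
(up to reordering of blocks).

Per-block formulas:
  For a 2×2 Jordan block J_2(6): exp(t · J_2(6)) = e^(6t)·(I + t·N), where N is the 2×2 nilpotent shift.

After assembling e^{tJ} and conjugating by P, we get:

e^{tA} =
  [2*t*exp(6*t) + exp(6*t), 4*t*exp(6*t)]
  [-t*exp(6*t), -2*t*exp(6*t) + exp(6*t)]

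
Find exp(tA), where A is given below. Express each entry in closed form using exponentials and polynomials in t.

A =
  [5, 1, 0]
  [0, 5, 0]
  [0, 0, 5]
e^{tA} =
  [exp(5*t), t*exp(5*t), 0]
  [0, exp(5*t), 0]
  [0, 0, exp(5*t)]

Strategy: write A = P · J · P⁻¹ where J is a Jordan canonical form, so e^{tA} = P · e^{tJ} · P⁻¹, and e^{tJ} can be computed block-by-block.

A has Jordan form
J =
  [5, 1, 0]
  [0, 5, 0]
  [0, 0, 5]
(up to reordering of blocks).

Per-block formulas:
  For a 1×1 block at λ = 5: exp(t · [5]) = [e^(5t)].
  For a 2×2 Jordan block J_2(5): exp(t · J_2(5)) = e^(5t)·(I + t·N), where N is the 2×2 nilpotent shift.

After assembling e^{tJ} and conjugating by P, we get:

e^{tA} =
  [exp(5*t), t*exp(5*t), 0]
  [0, exp(5*t), 0]
  [0, 0, exp(5*t)]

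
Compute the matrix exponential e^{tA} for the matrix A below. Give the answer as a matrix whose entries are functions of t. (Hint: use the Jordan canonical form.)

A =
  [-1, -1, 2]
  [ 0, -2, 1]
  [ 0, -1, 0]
e^{tA} =
  [exp(-t), -t^2*exp(-t)/2 - t*exp(-t), t^2*exp(-t)/2 + 2*t*exp(-t)]
  [0, -t*exp(-t) + exp(-t), t*exp(-t)]
  [0, -t*exp(-t), t*exp(-t) + exp(-t)]

Strategy: write A = P · J · P⁻¹ where J is a Jordan canonical form, so e^{tA} = P · e^{tJ} · P⁻¹, and e^{tJ} can be computed block-by-block.

A has Jordan form
J =
  [-1,  1,  0]
  [ 0, -1,  1]
  [ 0,  0, -1]
(up to reordering of blocks).

Per-block formulas:
  For a 3×3 Jordan block J_3(-1): exp(t · J_3(-1)) = e^(-1t)·(I + t·N + (t^2/2)·N^2), where N is the 3×3 nilpotent shift.

After assembling e^{tJ} and conjugating by P, we get:

e^{tA} =
  [exp(-t), -t^2*exp(-t)/2 - t*exp(-t), t^2*exp(-t)/2 + 2*t*exp(-t)]
  [0, -t*exp(-t) + exp(-t), t*exp(-t)]
  [0, -t*exp(-t), t*exp(-t) + exp(-t)]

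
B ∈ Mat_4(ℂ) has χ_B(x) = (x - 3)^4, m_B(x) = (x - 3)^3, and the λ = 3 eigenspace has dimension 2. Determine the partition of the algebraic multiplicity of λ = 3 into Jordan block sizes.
Block sizes for λ = 3: [3, 1]

Step 1 — from the characteristic polynomial, algebraic multiplicity of λ = 3 is 4. From dim ker(B − (3)·I) = 2, there are exactly 2 Jordan blocks for λ = 3.
Step 2 — from the minimal polynomial, the factor (x − 3)^3 tells us the largest block for λ = 3 has size 3.
Step 3 — with total size 4, 2 blocks, and largest block 3, the block sizes (in nonincreasing order) are [3, 1].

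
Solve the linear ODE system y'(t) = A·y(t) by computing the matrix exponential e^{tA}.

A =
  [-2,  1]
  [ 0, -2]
e^{tA} =
  [exp(-2*t), t*exp(-2*t)]
  [0, exp(-2*t)]

Strategy: write A = P · J · P⁻¹ where J is a Jordan canonical form, so e^{tA} = P · e^{tJ} · P⁻¹, and e^{tJ} can be computed block-by-block.

A has Jordan form
J =
  [-2,  1]
  [ 0, -2]
(up to reordering of blocks).

Per-block formulas:
  For a 2×2 Jordan block J_2(-2): exp(t · J_2(-2)) = e^(-2t)·(I + t·N), where N is the 2×2 nilpotent shift.

After assembling e^{tJ} and conjugating by P, we get:

e^{tA} =
  [exp(-2*t), t*exp(-2*t)]
  [0, exp(-2*t)]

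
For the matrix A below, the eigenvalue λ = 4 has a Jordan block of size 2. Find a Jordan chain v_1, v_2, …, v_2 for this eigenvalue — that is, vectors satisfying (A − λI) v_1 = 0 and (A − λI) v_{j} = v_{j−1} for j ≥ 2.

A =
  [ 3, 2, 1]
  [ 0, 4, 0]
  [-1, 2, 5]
A Jordan chain for λ = 4 of length 2:
v_1 = (-1, 0, -1)ᵀ
v_2 = (1, 0, 0)ᵀ

Let N = A − (4)·I. We want v_2 with N^2 v_2 = 0 but N^1 v_2 ≠ 0; then v_{j-1} := N · v_j for j = 2, …, 2.

Pick v_2 = (1, 0, 0)ᵀ.
Then v_1 = N · v_2 = (-1, 0, -1)ᵀ.

Sanity check: (A − (4)·I) v_1 = (0, 0, 0)ᵀ = 0. ✓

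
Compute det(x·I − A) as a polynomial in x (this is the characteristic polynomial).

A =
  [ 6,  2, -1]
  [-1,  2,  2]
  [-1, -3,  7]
x^3 - 15*x^2 + 75*x - 125

Expanding det(x·I − A) (e.g. by cofactor expansion or by noting that A is similar to its Jordan form J, which has the same characteristic polynomial as A) gives
  χ_A(x) = x^3 - 15*x^2 + 75*x - 125
which factors as (x - 5)^3. The eigenvalues (with algebraic multiplicities) are λ = 5 with multiplicity 3.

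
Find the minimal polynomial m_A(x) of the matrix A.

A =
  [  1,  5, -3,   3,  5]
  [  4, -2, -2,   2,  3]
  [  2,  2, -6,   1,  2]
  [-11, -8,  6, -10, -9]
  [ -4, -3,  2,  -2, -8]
x^3 + 15*x^2 + 75*x + 125

The characteristic polynomial is χ_A(x) = (x + 5)^5, so the eigenvalues are known. The minimal polynomial is
  m_A(x) = Π_λ (x − λ)^{k_λ}
where k_λ is the size of the *largest* Jordan block for λ (equivalently, the smallest k with (A − λI)^k v = 0 for every generalised eigenvector v of λ).

  λ = -5: largest Jordan block has size 3, contributing (x + 5)^3

So m_A(x) = (x + 5)^3 = x^3 + 15*x^2 + 75*x + 125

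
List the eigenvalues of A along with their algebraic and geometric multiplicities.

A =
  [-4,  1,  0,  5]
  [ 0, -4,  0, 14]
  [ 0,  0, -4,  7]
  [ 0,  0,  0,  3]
λ = -4: alg = 3, geom = 2; λ = 3: alg = 1, geom = 1

Step 1 — factor the characteristic polynomial to read off the algebraic multiplicities:
  χ_A(x) = (x - 3)*(x + 4)^3

Step 2 — compute geometric multiplicities via the rank-nullity identity g(λ) = n − rank(A − λI):
  rank(A − (-4)·I) = 2, so dim ker(A − (-4)·I) = n − 2 = 2
  rank(A − (3)·I) = 3, so dim ker(A − (3)·I) = n − 3 = 1

Summary:
  λ = -4: algebraic multiplicity = 3, geometric multiplicity = 2
  λ = 3: algebraic multiplicity = 1, geometric multiplicity = 1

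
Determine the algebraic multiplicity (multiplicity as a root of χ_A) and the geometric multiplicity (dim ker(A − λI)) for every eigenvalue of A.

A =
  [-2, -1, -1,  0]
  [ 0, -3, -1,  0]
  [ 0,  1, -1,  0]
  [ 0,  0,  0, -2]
λ = -2: alg = 4, geom = 3

Step 1 — factor the characteristic polynomial to read off the algebraic multiplicities:
  χ_A(x) = (x + 2)^4

Step 2 — compute geometric multiplicities via the rank-nullity identity g(λ) = n − rank(A − λI):
  rank(A − (-2)·I) = 1, so dim ker(A − (-2)·I) = n − 1 = 3

Summary:
  λ = -2: algebraic multiplicity = 4, geometric multiplicity = 3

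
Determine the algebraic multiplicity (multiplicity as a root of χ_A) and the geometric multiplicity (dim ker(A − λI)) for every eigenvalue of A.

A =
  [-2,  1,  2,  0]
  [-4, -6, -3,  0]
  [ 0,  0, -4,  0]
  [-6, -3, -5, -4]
λ = -4: alg = 4, geom = 2

Step 1 — factor the characteristic polynomial to read off the algebraic multiplicities:
  χ_A(x) = (x + 4)^4

Step 2 — compute geometric multiplicities via the rank-nullity identity g(λ) = n − rank(A − λI):
  rank(A − (-4)·I) = 2, so dim ker(A − (-4)·I) = n − 2 = 2

Summary:
  λ = -4: algebraic multiplicity = 4, geometric multiplicity = 2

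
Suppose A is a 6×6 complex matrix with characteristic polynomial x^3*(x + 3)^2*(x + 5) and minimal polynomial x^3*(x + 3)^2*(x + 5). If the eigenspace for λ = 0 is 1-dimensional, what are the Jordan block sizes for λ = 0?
Block sizes for λ = 0: [3]

Step 1 — from the characteristic polynomial, algebraic multiplicity of λ = 0 is 3. From dim ker(A − (0)·I) = 1, there are exactly 1 Jordan blocks for λ = 0.
Step 2 — from the minimal polynomial, the factor (x − 0)^3 tells us the largest block for λ = 0 has size 3.
Step 3 — with total size 3, 1 blocks, and largest block 3, the block sizes (in nonincreasing order) are [3].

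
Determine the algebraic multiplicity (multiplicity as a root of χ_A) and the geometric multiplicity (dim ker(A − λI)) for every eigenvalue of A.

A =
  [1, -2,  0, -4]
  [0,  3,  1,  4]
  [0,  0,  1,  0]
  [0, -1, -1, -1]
λ = 1: alg = 4, geom = 2

Step 1 — factor the characteristic polynomial to read off the algebraic multiplicities:
  χ_A(x) = (x - 1)^4

Step 2 — compute geometric multiplicities via the rank-nullity identity g(λ) = n − rank(A − λI):
  rank(A − (1)·I) = 2, so dim ker(A − (1)·I) = n − 2 = 2

Summary:
  λ = 1: algebraic multiplicity = 4, geometric multiplicity = 2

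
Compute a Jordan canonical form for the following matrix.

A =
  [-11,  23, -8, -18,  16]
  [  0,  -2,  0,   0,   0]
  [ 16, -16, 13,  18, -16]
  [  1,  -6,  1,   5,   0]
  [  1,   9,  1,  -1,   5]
J_1(-3) ⊕ J_1(-2) ⊕ J_3(5)

The characteristic polynomial is
  det(x·I − A) = x^5 - 10*x^4 + 6*x^3 + 160*x^2 - 175*x - 750 = (x - 5)^3*(x + 2)*(x + 3)

Eigenvalues and multiplicities (the geometric multiplicity of λ is n − rank(A − λI), which equals the number of Jordan blocks for λ):
  λ = -3: algebraic multiplicity = 1, geometric multiplicity = 1
  λ = -2: algebraic multiplicity = 1, geometric multiplicity = 1
  λ = 5: algebraic multiplicity = 3, geometric multiplicity = 1

Determining the block sizes for each eigenvalue:
  λ = -3: one block (gm = 1), so the single block has size am = 1 → block sizes [1]
  λ = -2: one block (gm = 1), so the single block has size am = 1 → block sizes [1]
  λ = 5: one block (gm = 1), so the single block has size am = 3 → block sizes [3]

Assembling the blocks gives a Jordan form
J =
  [-3,  0, 0, 0, 0]
  [ 0, -2, 0, 0, 0]
  [ 0,  0, 5, 1, 0]
  [ 0,  0, 0, 5, 1]
  [ 0,  0, 0, 0, 5]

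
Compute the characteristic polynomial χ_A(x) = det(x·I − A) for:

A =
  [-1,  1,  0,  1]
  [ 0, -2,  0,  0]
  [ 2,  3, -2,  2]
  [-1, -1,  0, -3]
x^4 + 8*x^3 + 24*x^2 + 32*x + 16

Expanding det(x·I − A) (e.g. by cofactor expansion or by noting that A is similar to its Jordan form J, which has the same characteristic polynomial as A) gives
  χ_A(x) = x^4 + 8*x^3 + 24*x^2 + 32*x + 16
which factors as (x + 2)^4. The eigenvalues (with algebraic multiplicities) are λ = -2 with multiplicity 4.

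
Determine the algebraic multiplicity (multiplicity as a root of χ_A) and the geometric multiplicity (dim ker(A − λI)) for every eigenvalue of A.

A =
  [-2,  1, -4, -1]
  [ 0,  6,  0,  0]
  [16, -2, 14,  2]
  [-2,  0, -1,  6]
λ = 6: alg = 4, geom = 2

Step 1 — factor the characteristic polynomial to read off the algebraic multiplicities:
  χ_A(x) = (x - 6)^4

Step 2 — compute geometric multiplicities via the rank-nullity identity g(λ) = n − rank(A − λI):
  rank(A − (6)·I) = 2, so dim ker(A − (6)·I) = n − 2 = 2

Summary:
  λ = 6: algebraic multiplicity = 4, geometric multiplicity = 2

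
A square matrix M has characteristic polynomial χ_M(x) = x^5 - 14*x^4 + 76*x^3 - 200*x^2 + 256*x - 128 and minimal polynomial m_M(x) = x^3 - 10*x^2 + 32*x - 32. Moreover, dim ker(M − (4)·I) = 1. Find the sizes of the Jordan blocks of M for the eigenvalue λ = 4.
Block sizes for λ = 4: [2]

Step 1 — from the characteristic polynomial, algebraic multiplicity of λ = 4 is 2. From dim ker(M − (4)·I) = 1, there are exactly 1 Jordan blocks for λ = 4.
Step 2 — from the minimal polynomial, the factor (x − 4)^2 tells us the largest block for λ = 4 has size 2.
Step 3 — with total size 2, 1 blocks, and largest block 2, the block sizes (in nonincreasing order) are [2].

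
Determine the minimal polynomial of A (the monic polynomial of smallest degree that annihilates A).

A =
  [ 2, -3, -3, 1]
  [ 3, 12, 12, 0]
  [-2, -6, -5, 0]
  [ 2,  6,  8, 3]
x^3 - 9*x^2 + 27*x - 27

The characteristic polynomial is χ_A(x) = (x - 3)^4, so the eigenvalues are known. The minimal polynomial is
  m_A(x) = Π_λ (x − λ)^{k_λ}
where k_λ is the size of the *largest* Jordan block for λ (equivalently, the smallest k with (A − λI)^k v = 0 for every generalised eigenvector v of λ).

  λ = 3: largest Jordan block has size 3, contributing (x − 3)^3

So m_A(x) = (x - 3)^3 = x^3 - 9*x^2 + 27*x - 27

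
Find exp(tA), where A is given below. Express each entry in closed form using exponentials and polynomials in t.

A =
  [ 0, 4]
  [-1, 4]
e^{tA} =
  [-2*t*exp(2*t) + exp(2*t), 4*t*exp(2*t)]
  [-t*exp(2*t), 2*t*exp(2*t) + exp(2*t)]

Strategy: write A = P · J · P⁻¹ where J is a Jordan canonical form, so e^{tA} = P · e^{tJ} · P⁻¹, and e^{tJ} can be computed block-by-block.

A has Jordan form
J =
  [2, 1]
  [0, 2]
(up to reordering of blocks).

Per-block formulas:
  For a 2×2 Jordan block J_2(2): exp(t · J_2(2)) = e^(2t)·(I + t·N), where N is the 2×2 nilpotent shift.

After assembling e^{tJ} and conjugating by P, we get:

e^{tA} =
  [-2*t*exp(2*t) + exp(2*t), 4*t*exp(2*t)]
  [-t*exp(2*t), 2*t*exp(2*t) + exp(2*t)]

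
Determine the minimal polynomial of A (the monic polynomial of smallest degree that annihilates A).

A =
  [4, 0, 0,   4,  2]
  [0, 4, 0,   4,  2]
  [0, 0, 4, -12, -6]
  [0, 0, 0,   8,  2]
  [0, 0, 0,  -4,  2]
x^2 - 10*x + 24

The characteristic polynomial is χ_A(x) = (x - 6)*(x - 4)^4, so the eigenvalues are known. The minimal polynomial is
  m_A(x) = Π_λ (x − λ)^{k_λ}
where k_λ is the size of the *largest* Jordan block for λ (equivalently, the smallest k with (A − λI)^k v = 0 for every generalised eigenvector v of λ).

  λ = 4: largest Jordan block has size 1, contributing (x − 4)
  λ = 6: largest Jordan block has size 1, contributing (x − 6)

So m_A(x) = (x - 6)*(x - 4) = x^2 - 10*x + 24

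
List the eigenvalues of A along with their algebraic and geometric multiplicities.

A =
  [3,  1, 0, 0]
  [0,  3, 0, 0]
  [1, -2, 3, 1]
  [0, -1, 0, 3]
λ = 3: alg = 4, geom = 2

Step 1 — factor the characteristic polynomial to read off the algebraic multiplicities:
  χ_A(x) = (x - 3)^4

Step 2 — compute geometric multiplicities via the rank-nullity identity g(λ) = n − rank(A − λI):
  rank(A − (3)·I) = 2, so dim ker(A − (3)·I) = n − 2 = 2

Summary:
  λ = 3: algebraic multiplicity = 4, geometric multiplicity = 2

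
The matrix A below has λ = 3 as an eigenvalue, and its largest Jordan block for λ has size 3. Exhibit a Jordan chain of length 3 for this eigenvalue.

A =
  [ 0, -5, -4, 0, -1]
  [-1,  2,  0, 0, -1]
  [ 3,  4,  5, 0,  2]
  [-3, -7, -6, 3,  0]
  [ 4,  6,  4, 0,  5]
A Jordan chain for λ = 3 of length 3:
v_1 = (-2, 0, 1, -2, 2)ᵀ
v_2 = (-3, -1, 3, -3, 4)ᵀ
v_3 = (1, 0, 0, 0, 0)ᵀ

Let N = A − (3)·I. We want v_3 with N^3 v_3 = 0 but N^2 v_3 ≠ 0; then v_{j-1} := N · v_j for j = 3, …, 2.

Pick v_3 = (1, 0, 0, 0, 0)ᵀ.
Then v_2 = N · v_3 = (-3, -1, 3, -3, 4)ᵀ.
Then v_1 = N · v_2 = (-2, 0, 1, -2, 2)ᵀ.

Sanity check: (A − (3)·I) v_1 = (0, 0, 0, 0, 0)ᵀ = 0. ✓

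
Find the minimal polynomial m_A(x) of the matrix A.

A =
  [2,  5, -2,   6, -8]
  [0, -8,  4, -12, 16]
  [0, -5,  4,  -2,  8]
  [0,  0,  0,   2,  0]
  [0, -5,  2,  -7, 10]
x^2 - 4*x + 4

The characteristic polynomial is χ_A(x) = (x - 2)^5, so the eigenvalues are known. The minimal polynomial is
  m_A(x) = Π_λ (x − λ)^{k_λ}
where k_λ is the size of the *largest* Jordan block for λ (equivalently, the smallest k with (A − λI)^k v = 0 for every generalised eigenvector v of λ).

  λ = 2: largest Jordan block has size 2, contributing (x − 2)^2

So m_A(x) = (x - 2)^2 = x^2 - 4*x + 4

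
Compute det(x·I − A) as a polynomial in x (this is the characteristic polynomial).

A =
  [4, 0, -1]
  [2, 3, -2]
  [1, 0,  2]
x^3 - 9*x^2 + 27*x - 27

Expanding det(x·I − A) (e.g. by cofactor expansion or by noting that A is similar to its Jordan form J, which has the same characteristic polynomial as A) gives
  χ_A(x) = x^3 - 9*x^2 + 27*x - 27
which factors as (x - 3)^3. The eigenvalues (with algebraic multiplicities) are λ = 3 with multiplicity 3.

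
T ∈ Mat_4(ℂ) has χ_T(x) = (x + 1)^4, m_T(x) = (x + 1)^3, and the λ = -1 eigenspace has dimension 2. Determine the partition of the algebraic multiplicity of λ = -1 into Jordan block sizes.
Block sizes for λ = -1: [3, 1]

Step 1 — from the characteristic polynomial, algebraic multiplicity of λ = -1 is 4. From dim ker(T − (-1)·I) = 2, there are exactly 2 Jordan blocks for λ = -1.
Step 2 — from the minimal polynomial, the factor (x + 1)^3 tells us the largest block for λ = -1 has size 3.
Step 3 — with total size 4, 2 blocks, and largest block 3, the block sizes (in nonincreasing order) are [3, 1].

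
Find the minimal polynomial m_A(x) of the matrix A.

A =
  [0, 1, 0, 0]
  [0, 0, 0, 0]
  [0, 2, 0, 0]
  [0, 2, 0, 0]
x^2

The characteristic polynomial is χ_A(x) = x^4, so the eigenvalues are known. The minimal polynomial is
  m_A(x) = Π_λ (x − λ)^{k_λ}
where k_λ is the size of the *largest* Jordan block for λ (equivalently, the smallest k with (A − λI)^k v = 0 for every generalised eigenvector v of λ).

  λ = 0: largest Jordan block has size 2, contributing (x − 0)^2

So m_A(x) = x^2 = x^2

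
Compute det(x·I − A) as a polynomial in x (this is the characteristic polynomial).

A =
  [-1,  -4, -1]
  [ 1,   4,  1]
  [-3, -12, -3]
x^3

Expanding det(x·I − A) (e.g. by cofactor expansion or by noting that A is similar to its Jordan form J, which has the same characteristic polynomial as A) gives
  χ_A(x) = x^3
which factors as x^3. The eigenvalues (with algebraic multiplicities) are λ = 0 with multiplicity 3.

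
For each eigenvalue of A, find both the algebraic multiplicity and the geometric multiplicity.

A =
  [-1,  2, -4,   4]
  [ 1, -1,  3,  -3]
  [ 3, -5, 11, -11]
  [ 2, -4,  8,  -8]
λ = 0: alg = 3, geom = 2; λ = 1: alg = 1, geom = 1

Step 1 — factor the characteristic polynomial to read off the algebraic multiplicities:
  χ_A(x) = x^3*(x - 1)

Step 2 — compute geometric multiplicities via the rank-nullity identity g(λ) = n − rank(A − λI):
  rank(A − (0)·I) = 2, so dim ker(A − (0)·I) = n − 2 = 2
  rank(A − (1)·I) = 3, so dim ker(A − (1)·I) = n − 3 = 1

Summary:
  λ = 0: algebraic multiplicity = 3, geometric multiplicity = 2
  λ = 1: algebraic multiplicity = 1, geometric multiplicity = 1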